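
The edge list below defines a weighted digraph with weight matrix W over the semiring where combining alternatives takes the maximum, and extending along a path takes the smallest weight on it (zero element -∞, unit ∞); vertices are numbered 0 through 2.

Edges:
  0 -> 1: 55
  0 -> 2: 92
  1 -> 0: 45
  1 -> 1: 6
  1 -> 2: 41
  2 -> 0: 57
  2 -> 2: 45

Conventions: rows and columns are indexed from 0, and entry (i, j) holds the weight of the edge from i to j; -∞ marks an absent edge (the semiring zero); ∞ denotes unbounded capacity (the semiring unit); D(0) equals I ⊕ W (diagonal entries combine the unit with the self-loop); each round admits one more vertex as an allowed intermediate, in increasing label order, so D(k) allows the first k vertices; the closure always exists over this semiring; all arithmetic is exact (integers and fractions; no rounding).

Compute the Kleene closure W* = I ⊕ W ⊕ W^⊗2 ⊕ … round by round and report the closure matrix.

D(0):
  [∞, 55, 92]
  [45, ∞, 41]
  [57, -∞, ∞]
D(1):
  [∞, 55, 92]
  [45, ∞, 45]
  [57, 55, ∞]
D(2):
  [∞, 55, 92]
  [45, ∞, 45]
  [57, 55, ∞]
D(3):
  [∞, 55, 92]
  [45, ∞, 45]
  [57, 55, ∞]
Answer: W* = [[∞, 55, 92], [45, ∞, 45], [57, 55, ∞]]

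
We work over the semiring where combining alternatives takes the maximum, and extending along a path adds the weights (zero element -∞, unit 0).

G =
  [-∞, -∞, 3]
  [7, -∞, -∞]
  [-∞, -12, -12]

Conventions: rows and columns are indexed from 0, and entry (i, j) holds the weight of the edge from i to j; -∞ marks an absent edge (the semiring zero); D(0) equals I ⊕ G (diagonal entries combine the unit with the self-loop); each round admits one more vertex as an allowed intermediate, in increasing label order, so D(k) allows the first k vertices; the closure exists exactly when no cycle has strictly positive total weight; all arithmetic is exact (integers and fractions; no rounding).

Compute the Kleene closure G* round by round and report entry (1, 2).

D(0):
  [0, -∞, 3]
  [7, 0, -∞]
  [-∞, -12, 0]
D(1):
  [0, -∞, 3]
  [7, 0, 10]
  [-∞, -12, 0]
D(2):
  [0, -∞, 3]
  [7, 0, 10]
  [-5, -12, 0]
D(3):
  [0, -9, 3]
  [7, 0, 10]
  [-5, -12, 0]
Answer: G*[1][2] = 10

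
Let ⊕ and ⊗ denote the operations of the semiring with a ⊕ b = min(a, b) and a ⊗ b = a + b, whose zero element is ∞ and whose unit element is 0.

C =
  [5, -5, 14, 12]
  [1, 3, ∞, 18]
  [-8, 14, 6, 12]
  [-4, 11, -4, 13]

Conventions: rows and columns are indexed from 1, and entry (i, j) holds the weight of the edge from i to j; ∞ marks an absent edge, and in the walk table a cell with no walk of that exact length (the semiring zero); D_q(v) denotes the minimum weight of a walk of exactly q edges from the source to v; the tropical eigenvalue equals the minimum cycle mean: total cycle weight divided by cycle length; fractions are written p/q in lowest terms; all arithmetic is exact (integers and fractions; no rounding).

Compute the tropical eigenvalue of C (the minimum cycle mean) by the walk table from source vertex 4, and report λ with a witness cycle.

q=0: [∞, ∞, ∞, 0]
q=1: [-4, 11, -4, 13]
q=2: [-12, -9, 2, 8]
q=3: [-8, -17, 2, 0]
q=4: [-16, -14, -4, 1]
Optimal cycle mean attained by: cycle 1->2->1, total (-5) + 1, length 2.
Answer: λ = -2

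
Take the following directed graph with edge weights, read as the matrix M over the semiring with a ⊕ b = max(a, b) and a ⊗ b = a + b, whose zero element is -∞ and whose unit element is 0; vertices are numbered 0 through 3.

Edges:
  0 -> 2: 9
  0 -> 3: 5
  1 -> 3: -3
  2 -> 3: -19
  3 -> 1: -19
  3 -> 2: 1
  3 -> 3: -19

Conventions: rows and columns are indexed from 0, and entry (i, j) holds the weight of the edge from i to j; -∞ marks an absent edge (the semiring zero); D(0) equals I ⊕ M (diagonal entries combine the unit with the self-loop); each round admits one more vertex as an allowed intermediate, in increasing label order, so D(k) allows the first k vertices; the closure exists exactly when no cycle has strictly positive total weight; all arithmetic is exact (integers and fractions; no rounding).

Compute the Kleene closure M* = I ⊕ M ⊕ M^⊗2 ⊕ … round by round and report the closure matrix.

D(0):
  [0, -∞, 9, 5]
  [-∞, 0, -∞, -3]
  [-∞, -∞, 0, -19]
  [-∞, -19, 1, 0]
D(1):
  [0, -∞, 9, 5]
  [-∞, 0, -∞, -3]
  [-∞, -∞, 0, -19]
  [-∞, -19, 1, 0]
D(2):
  [0, -∞, 9, 5]
  [-∞, 0, -∞, -3]
  [-∞, -∞, 0, -19]
  [-∞, -19, 1, 0]
D(3):
  [0, -∞, 9, 5]
  [-∞, 0, -∞, -3]
  [-∞, -∞, 0, -19]
  [-∞, -19, 1, 0]
D(4):
  [0, -14, 9, 5]
  [-∞, 0, -2, -3]
  [-∞, -38, 0, -19]
  [-∞, -19, 1, 0]
Answer: M* = [[0, -14, 9, 5], [-∞, 0, -2, -3], [-∞, -38, 0, -19], [-∞, -19, 1, 0]]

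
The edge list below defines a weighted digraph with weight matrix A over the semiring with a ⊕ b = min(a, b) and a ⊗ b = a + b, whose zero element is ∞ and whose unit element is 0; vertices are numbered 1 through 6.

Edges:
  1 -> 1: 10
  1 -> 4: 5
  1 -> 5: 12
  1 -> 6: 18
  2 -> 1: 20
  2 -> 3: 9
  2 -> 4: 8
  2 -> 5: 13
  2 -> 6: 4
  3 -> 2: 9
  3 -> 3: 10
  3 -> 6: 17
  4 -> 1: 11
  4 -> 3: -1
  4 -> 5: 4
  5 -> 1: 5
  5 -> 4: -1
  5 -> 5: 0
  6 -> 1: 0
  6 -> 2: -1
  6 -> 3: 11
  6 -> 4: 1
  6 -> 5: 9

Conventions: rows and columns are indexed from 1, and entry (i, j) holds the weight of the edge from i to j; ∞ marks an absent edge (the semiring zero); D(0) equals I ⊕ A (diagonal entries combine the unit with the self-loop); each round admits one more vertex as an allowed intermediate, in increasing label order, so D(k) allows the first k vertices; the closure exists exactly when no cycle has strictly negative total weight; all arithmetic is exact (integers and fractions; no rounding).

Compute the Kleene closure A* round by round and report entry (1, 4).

D(0):
  [0, ∞, ∞, 5, 12, 18]
  [20, 0, 9, 8, 13, 4]
  [∞, 9, 0, ∞, ∞, 17]
  [11, ∞, -1, 0, 4, ∞]
  [5, ∞, ∞, -1, 0, ∞]
  [0, -1, 11, 1, 9, 0]
D(1):
  [0, ∞, ∞, 5, 12, 18]
  [20, 0, 9, 8, 13, 4]
  [∞, 9, 0, ∞, ∞, 17]
  [11, ∞, -1, 0, 4, 29]
  [5, ∞, ∞, -1, 0, 23]
  [0, -1, 11, 1, 9, 0]
D(2):
  [0, ∞, ∞, 5, 12, 18]
  [20, 0, 9, 8, 13, 4]
  [29, 9, 0, 17, 22, 13]
  [11, ∞, -1, 0, 4, 29]
  [5, ∞, ∞, -1, 0, 23]
  [0, -1, 8, 1, 9, 0]
D(3):
  [0, ∞, ∞, 5, 12, 18]
  [20, 0, 9, 8, 13, 4]
  [29, 9, 0, 17, 22, 13]
  [11, 8, -1, 0, 4, 12]
  [5, ∞, ∞, -1, 0, 23]
  [0, -1, 8, 1, 9, 0]
D(4):
  [0, 13, 4, 5, 9, 17]
  [19, 0, 7, 8, 12, 4]
  [28, 9, 0, 17, 21, 13]
  [11, 8, -1, 0, 4, 12]
  [5, 7, -2, -1, 0, 11]
  [0, -1, 0, 1, 5, 0]
D(5):
  [0, 13, 4, 5, 9, 17]
  [17, 0, 7, 8, 12, 4]
  [26, 9, 0, 17, 21, 13]
  [9, 8, -1, 0, 4, 12]
  [5, 7, -2, -1, 0, 11]
  [0, -1, 0, 1, 5, 0]
D(6):
  [0, 13, 4, 5, 9, 17]
  [4, 0, 4, 5, 9, 4]
  [13, 9, 0, 14, 18, 13]
  [9, 8, -1, 0, 4, 12]
  [5, 7, -2, -1, 0, 11]
  [0, -1, 0, 1, 5, 0]
Answer: A*[1][4] = 5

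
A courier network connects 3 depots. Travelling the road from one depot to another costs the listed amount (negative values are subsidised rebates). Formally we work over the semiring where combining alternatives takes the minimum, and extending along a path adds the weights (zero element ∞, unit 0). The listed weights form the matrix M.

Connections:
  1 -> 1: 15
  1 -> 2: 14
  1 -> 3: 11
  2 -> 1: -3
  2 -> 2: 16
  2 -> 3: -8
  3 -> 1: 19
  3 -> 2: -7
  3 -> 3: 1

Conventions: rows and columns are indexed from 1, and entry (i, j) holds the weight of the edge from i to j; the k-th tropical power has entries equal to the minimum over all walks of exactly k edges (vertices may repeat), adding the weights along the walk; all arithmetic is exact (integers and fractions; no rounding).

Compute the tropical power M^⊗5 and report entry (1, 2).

M^⊗2:
  [11, 4, 6]
  [11, -15, -7]
  [-10, -6, -15]
M^⊗3:
  [1, -1, -4]
  [-18, -14, -23]
  [-9, -22, -14]
M^⊗4:
  [-4, -11, -9]
  [-17, -30, -22]
  [-25, -21, -30]
M^⊗5:
  [-14, -16, -19]
  [-33, -29, -38]
  [-24, -37, -29]
Key observation: the optimum is the walk 1->2->3->2->3->2, with weight 14 + (-8) + (-7) + (-8) + (-7) = -16.
Optimal value attained by: walk 1->2->3->2->3->2.
Answer: (M^⊗5)[1][2] = -16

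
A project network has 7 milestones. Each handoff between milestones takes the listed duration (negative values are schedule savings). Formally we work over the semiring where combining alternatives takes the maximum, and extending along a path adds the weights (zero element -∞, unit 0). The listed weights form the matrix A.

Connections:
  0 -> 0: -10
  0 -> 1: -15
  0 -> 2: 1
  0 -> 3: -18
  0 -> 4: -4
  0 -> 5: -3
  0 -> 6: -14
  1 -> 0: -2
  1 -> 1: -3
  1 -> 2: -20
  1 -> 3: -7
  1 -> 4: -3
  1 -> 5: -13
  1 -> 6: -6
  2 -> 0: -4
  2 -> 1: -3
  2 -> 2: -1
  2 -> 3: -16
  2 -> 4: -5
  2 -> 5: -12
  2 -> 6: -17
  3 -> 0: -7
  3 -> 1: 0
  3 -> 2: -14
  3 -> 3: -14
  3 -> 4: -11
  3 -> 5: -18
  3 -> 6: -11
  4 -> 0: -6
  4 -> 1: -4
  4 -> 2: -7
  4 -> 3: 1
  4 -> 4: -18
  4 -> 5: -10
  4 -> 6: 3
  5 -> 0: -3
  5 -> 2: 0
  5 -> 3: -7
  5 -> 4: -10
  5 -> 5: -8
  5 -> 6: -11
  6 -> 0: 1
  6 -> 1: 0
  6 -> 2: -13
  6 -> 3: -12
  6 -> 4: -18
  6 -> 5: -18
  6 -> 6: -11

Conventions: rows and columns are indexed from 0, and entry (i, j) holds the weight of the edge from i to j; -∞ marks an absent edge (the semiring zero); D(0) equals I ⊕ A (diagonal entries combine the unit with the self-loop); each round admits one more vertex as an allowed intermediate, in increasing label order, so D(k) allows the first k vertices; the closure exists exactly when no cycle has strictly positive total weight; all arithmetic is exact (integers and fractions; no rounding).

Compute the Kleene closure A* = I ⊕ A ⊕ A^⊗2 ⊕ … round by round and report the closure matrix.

D(0):
  [0, -15, 1, -18, -4, -3, -14]
  [-2, 0, -20, -7, -3, -13, -6]
  [-4, -3, 0, -16, -5, -12, -17]
  [-7, 0, -14, 0, -11, -18, -11]
  [-6, -4, -7, 1, 0, -10, 3]
  [-3, -∞, 0, -7, -10, 0, -11]
  [1, 0, -13, -12, -18, -18, 0]
D(1):
  [0, -15, 1, -18, -4, -3, -14]
  [-2, 0, -1, -7, -3, -5, -6]
  [-4, -3, 0, -16, -5, -7, -17]
  [-7, 0, -6, 0, -11, -10, -11]
  [-6, -4, -5, 1, 0, -9, 3]
  [-3, -18, 0, -7, -7, 0, -11]
  [1, 0, 2, -12, -3, -2, 0]
D(2):
  [0, -15, 1, -18, -4, -3, -14]
  [-2, 0, -1, -7, -3, -5, -6]
  [-4, -3, 0, -10, -5, -7, -9]
  [-2, 0, -1, 0, -3, -5, -6]
  [-6, -4, -5, 1, 0, -9, 3]
  [-3, -18, 0, -7, -7, 0, -11]
  [1, 0, 2, -7, -3, -2, 0]
D(3):
  [0, -2, 1, -9, -4, -3, -8]
  [-2, 0, -1, -7, -3, -5, -6]
  [-4, -3, 0, -10, -5, -7, -9]
  [-2, 0, -1, 0, -3, -5, -6]
  [-6, -4, -5, 1, 0, -9, 3]
  [-3, -3, 0, -7, -5, 0, -9]
  [1, 0, 2, -7, -3, -2, 0]
D(4):
  [0, -2, 1, -9, -4, -3, -8]
  [-2, 0, -1, -7, -3, -5, -6]
  [-4, -3, 0, -10, -5, -7, -9]
  [-2, 0, -1, 0, -3, -5, -6]
  [-1, 1, 0, 1, 0, -4, 3]
  [-3, -3, 0, -7, -5, 0, -9]
  [1, 0, 2, -7, -3, -2, 0]
D(5):
  [0, -2, 1, -3, -4, -3, -1]
  [-2, 0, -1, -2, -3, -5, 0]
  [-4, -3, 0, -4, -5, -7, -2]
  [-2, 0, -1, 0, -3, -5, 0]
  [-1, 1, 0, 1, 0, -4, 3]
  [-3, -3, 0, -4, -5, 0, -2]
  [1, 0, 2, -2, -3, -2, 0]
D(6):
  [0, -2, 1, -3, -4, -3, -1]
  [-2, 0, -1, -2, -3, -5, 0]
  [-4, -3, 0, -4, -5, -7, -2]
  [-2, 0, -1, 0, -3, -5, 0]
  [-1, 1, 0, 1, 0, -4, 3]
  [-3, -3, 0, -4, -5, 0, -2]
  [1, 0, 2, -2, -3, -2, 0]
D(7):
  [0, -1, 1, -3, -4, -3, -1]
  [1, 0, 2, -2, -3, -2, 0]
  [-1, -2, 0, -4, -5, -4, -2]
  [1, 0, 2, 0, -3, -2, 0]
  [4, 3, 5, 1, 0, 1, 3]
  [-1, -2, 0, -4, -5, 0, -2]
  [1, 0, 2, -2, -3, -2, 0]
Answer: A* = [[0, -1, 1, -3, -4, -3, -1], [1, 0, 2, -2, -3, -2, 0], [-1, -2, 0, -4, -5, -4, -2], [1, 0, 2, 0, -3, -2, 0], [4, 3, 5, 1, 0, 1, 3], [-1, -2, 0, -4, -5, 0, -2], [1, 0, 2, -2, -3, -2, 0]]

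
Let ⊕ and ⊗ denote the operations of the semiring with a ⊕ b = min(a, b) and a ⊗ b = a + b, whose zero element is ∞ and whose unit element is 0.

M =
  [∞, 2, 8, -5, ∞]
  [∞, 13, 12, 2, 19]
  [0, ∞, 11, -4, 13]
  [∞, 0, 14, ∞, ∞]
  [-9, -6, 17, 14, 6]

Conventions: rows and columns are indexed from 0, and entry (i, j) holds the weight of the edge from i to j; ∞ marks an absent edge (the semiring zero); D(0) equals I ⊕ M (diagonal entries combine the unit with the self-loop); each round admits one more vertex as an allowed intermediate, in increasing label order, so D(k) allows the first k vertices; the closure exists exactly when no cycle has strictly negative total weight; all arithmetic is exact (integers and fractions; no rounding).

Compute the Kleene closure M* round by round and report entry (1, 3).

D(0):
  [0, 2, 8, -5, ∞]
  [∞, 0, 12, 2, 19]
  [0, ∞, 0, -4, 13]
  [∞, 0, 14, 0, ∞]
  [-9, -6, 17, 14, 0]
D(1):
  [0, 2, 8, -5, ∞]
  [∞, 0, 12, 2, 19]
  [0, 2, 0, -5, 13]
  [∞, 0, 14, 0, ∞]
  [-9, -7, -1, -14, 0]
D(2):
  [0, 2, 8, -5, 21]
  [∞, 0, 12, 2, 19]
  [0, 2, 0, -5, 13]
  [∞, 0, 12, 0, 19]
  [-9, -7, -1, -14, 0]
D(3):
  [0, 2, 8, -5, 21]
  [12, 0, 12, 2, 19]
  [0, 2, 0, -5, 13]
  [12, 0, 12, 0, 19]
  [-9, -7, -1, -14, 0]
D(4):
  [0, -5, 7, -5, 14]
  [12, 0, 12, 2, 19]
  [0, -5, 0, -5, 13]
  [12, 0, 12, 0, 19]
  [-9, -14, -2, -14, 0]
D(5):
  [0, -5, 7, -5, 14]
  [10, 0, 12, 2, 19]
  [0, -5, 0, -5, 13]
  [10, 0, 12, 0, 19]
  [-9, -14, -2, -14, 0]
Answer: M*[1][3] = 2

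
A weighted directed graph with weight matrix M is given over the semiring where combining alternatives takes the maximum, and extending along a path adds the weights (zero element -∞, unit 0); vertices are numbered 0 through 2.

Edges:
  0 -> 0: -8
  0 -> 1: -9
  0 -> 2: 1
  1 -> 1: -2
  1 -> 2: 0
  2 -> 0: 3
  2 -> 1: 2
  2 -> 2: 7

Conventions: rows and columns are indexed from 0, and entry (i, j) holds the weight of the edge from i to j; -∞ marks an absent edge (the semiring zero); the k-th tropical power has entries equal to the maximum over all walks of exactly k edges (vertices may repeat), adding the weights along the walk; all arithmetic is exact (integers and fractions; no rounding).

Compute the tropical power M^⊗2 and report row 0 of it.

M^⊗2:
  [4, 3, 8]
  [3, 2, 7]
  [10, 9, 14]
Answer: row 0 of M^⊗2 = [4, 3, 8]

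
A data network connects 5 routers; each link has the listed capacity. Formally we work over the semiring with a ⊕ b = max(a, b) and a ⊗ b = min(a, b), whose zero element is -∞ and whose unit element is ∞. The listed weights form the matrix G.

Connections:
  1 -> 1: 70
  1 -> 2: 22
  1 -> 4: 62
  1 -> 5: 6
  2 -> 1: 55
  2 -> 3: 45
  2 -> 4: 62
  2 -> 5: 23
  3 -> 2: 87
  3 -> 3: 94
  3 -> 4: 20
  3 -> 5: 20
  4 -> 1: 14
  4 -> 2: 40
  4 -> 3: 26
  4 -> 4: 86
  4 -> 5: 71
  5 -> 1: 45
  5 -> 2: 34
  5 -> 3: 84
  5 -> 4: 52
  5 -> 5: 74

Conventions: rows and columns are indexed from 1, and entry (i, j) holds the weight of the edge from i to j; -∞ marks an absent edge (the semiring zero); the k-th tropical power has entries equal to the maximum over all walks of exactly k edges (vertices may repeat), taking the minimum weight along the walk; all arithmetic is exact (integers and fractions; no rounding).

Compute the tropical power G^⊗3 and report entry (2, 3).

G^⊗2:
  [70, 40, 26, 62, 62]
  [55, 45, 45, 62, 62]
  [55, 87, 94, 62, 23]
  [45, 40, 71, 86, 71]
  [45, 84, 84, 52, 74]
G^⊗3:
  [70, 40, 62, 62, 62]
  [55, 45, 62, 62, 62]
  [55, 87, 94, 62, 62]
  [45, 71, 71, 86, 71]
  [55, 84, 84, 62, 74]
Key observation: the optimum is the walk 2->4->5->3, with weight 62 min 71 min 84 = 62.
Optimal value attained by: walk 2->4->5->3.
Answer: (G^⊗3)[2][3] = 62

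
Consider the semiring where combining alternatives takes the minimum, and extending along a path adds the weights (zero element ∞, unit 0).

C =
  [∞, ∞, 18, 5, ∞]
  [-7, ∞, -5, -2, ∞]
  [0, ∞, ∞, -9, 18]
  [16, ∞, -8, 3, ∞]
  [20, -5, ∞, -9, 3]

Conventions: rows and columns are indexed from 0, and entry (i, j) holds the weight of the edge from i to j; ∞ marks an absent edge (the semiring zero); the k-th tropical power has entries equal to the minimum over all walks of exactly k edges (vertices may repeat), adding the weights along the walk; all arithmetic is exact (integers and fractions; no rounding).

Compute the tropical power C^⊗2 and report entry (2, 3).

C^⊗2:
  [18, ∞, -3, 8, 36]
  [-5, ∞, -10, -14, 13]
  [7, 13, -17, -6, 21]
  [-8, ∞, -5, -17, 10]
  [-12, -2, -17, -7, 6]
Key observation: the optimum is the walk 2->3->3, with weight (-9) + 3 = -6.
Optimal value attained by: walk 2->3->3.
Answer: (C^⊗2)[2][3] = -6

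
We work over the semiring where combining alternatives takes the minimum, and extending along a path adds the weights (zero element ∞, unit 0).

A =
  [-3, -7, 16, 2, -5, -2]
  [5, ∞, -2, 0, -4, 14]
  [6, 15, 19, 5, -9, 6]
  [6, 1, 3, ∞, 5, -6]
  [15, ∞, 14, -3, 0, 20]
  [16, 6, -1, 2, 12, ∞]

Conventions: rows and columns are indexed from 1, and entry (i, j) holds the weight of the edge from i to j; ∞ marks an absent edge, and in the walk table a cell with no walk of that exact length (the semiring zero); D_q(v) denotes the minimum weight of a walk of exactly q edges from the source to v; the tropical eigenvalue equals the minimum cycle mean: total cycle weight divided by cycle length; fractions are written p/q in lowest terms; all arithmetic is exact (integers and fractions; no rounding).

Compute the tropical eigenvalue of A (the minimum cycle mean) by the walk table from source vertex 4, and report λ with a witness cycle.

q=0: [∞, ∞, ∞, 0, ∞, ∞]
q=1: [6, 1, 3, ∞, 5, -6]
q=2: [3, -1, -7, -4, -6, 4]
q=3: [-1, -4, -3, -9, -16, -10]
q=4: [-4, -8, -11, -19, -16, -15]
q=5: [-13, -18, -16, -19, -20, -25]
q=6: [-16, -20, -26, -23, -25, -25]
Optimal cycle mean attained by: cycle 3->5->4->6->3, total (-9) + (-3) + (-6) + (-1), length 4.
Answer: λ = -19/4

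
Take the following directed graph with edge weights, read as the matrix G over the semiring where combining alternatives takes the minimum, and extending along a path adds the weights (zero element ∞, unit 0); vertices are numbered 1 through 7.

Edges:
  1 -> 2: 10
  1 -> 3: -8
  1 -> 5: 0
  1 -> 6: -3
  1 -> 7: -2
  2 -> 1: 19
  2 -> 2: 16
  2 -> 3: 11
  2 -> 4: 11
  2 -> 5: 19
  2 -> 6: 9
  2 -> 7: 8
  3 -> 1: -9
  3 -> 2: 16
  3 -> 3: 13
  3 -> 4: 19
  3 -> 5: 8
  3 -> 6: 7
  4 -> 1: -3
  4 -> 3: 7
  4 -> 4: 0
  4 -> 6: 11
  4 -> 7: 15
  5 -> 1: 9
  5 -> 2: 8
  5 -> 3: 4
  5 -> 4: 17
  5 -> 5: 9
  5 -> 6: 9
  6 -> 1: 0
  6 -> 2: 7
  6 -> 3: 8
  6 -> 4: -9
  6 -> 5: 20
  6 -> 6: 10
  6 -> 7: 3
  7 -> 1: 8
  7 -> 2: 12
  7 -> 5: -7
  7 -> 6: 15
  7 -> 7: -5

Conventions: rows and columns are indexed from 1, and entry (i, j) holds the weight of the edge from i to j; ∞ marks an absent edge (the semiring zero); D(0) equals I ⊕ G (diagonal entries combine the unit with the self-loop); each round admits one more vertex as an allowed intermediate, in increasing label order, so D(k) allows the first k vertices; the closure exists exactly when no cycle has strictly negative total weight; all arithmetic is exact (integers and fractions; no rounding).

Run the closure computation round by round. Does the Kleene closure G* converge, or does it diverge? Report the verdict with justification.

Detection: at round 0, diagonal entry (7, 7) turns strictly negative.
Key observation: the cycle 7->7 has total weight (-5), which is strictly negative.
Answer: DIVERGES — negative cycle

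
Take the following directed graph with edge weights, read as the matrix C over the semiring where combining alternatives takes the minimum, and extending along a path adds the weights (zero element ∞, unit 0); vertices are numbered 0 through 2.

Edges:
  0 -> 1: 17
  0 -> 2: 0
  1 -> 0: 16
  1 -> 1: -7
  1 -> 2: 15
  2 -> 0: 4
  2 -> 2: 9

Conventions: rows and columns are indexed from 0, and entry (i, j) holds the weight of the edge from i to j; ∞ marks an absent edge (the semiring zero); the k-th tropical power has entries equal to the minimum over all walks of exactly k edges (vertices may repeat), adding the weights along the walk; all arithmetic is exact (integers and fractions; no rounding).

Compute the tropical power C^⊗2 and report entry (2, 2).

C^⊗2:
  [4, 10, 9]
  [9, -14, 8]
  [13, 21, 4]
Key observation: the optimum is the walk 2->0->2, with weight 4 + 0 = 4.
Optimal value attained by: walk 2->0->2.
Answer: (C^⊗2)[2][2] = 4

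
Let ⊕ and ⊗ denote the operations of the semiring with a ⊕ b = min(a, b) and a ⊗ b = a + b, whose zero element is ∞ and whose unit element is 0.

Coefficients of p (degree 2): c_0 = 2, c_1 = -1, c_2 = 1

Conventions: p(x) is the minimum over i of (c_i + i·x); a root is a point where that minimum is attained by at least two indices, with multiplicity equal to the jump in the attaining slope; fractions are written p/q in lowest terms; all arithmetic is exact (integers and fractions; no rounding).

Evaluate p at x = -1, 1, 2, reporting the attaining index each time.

p(-1) = min(2+0·(-1)=2, -1+1·(-1)=-2, 1+2·(-1)=-1) = -2 (attained by i=1)
p(1) = min(2+0·1=2, -1+1·1=0, 1+2·1=3) = 0 (attained by i=1)
p(2) = min(2+0·2=2, -1+1·2=1, 1+2·2=5) = 1 (attained by i=1)
Answer: p(-1) = -2; p(1) = 0; p(2) = 1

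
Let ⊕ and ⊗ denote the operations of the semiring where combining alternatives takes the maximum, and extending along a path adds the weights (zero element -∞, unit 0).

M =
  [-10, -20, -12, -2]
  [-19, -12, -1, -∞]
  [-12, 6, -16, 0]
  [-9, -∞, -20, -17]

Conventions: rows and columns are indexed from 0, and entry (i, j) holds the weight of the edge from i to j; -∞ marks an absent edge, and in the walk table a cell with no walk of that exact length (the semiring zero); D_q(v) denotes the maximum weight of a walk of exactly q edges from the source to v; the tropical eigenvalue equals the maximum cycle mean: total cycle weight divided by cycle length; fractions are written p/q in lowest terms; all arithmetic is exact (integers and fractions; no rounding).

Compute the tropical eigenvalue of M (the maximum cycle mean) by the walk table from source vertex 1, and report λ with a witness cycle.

q=0: [-∞, 0, -∞, -∞]
q=1: [-19, -12, -1, -∞]
q=2: [-13, 5, -13, -1]
q=3: [-10, -7, 4, -13]
q=4: [-8, 10, -8, 4]
Optimal cycle mean attained by: cycle 1->2->1, total (-1) + 6, length 2.
Answer: λ = 5/2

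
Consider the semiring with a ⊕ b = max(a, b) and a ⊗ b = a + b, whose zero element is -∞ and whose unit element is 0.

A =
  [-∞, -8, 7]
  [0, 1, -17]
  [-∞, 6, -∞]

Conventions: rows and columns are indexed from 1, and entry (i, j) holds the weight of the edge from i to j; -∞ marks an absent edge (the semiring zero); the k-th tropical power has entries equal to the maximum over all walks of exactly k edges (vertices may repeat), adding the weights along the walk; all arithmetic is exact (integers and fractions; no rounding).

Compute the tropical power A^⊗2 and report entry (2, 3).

A^⊗2:
  [-8, 13, -25]
  [1, 2, 7]
  [6, 7, -11]
Key observation: the optimum is the walk 2->1->3, with weight 0 + 7 = 7.
Optimal value attained by: walk 2->1->3.
Answer: (A^⊗2)[2][3] = 7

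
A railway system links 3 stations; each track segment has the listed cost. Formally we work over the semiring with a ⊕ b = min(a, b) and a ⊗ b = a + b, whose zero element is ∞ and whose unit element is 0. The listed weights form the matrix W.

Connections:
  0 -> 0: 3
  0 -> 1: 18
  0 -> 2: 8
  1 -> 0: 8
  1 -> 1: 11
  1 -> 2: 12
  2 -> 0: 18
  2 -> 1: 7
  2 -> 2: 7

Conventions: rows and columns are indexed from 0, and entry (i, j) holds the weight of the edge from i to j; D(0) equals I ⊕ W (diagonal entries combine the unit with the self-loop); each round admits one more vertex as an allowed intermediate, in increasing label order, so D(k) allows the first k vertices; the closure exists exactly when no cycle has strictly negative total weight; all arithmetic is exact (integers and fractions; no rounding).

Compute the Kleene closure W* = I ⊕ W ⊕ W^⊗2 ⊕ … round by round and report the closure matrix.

D(0):
  [0, 18, 8]
  [8, 0, 12]
  [18, 7, 0]
D(1):
  [0, 18, 8]
  [8, 0, 12]
  [18, 7, 0]
D(2):
  [0, 18, 8]
  [8, 0, 12]
  [15, 7, 0]
D(3):
  [0, 15, 8]
  [8, 0, 12]
  [15, 7, 0]
Answer: W* = [[0, 15, 8], [8, 0, 12], [15, 7, 0]]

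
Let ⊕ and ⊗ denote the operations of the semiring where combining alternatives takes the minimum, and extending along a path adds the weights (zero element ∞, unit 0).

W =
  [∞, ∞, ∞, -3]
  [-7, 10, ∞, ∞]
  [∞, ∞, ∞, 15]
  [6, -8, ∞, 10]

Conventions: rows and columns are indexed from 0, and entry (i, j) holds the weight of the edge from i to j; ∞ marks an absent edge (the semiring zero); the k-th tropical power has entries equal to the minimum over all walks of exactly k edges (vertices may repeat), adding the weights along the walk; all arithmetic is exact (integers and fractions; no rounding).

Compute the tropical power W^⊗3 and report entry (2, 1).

W^⊗2:
  [3, -11, ∞, 7]
  [3, 20, ∞, -10]
  [21, 7, ∞, 25]
  [-15, 2, ∞, 3]
W^⊗3:
  [-18, -1, ∞, 0]
  [-4, -18, ∞, 0]
  [0, 17, ∞, 18]
  [-5, -5, ∞, -18]
Key observation: the optimum is the walk 2->3->1->1, with weight 15 + (-8) + 10 = 17.
Optimal value attained by: walk 2->3->1->1.
Answer: (W^⊗3)[2][1] = 17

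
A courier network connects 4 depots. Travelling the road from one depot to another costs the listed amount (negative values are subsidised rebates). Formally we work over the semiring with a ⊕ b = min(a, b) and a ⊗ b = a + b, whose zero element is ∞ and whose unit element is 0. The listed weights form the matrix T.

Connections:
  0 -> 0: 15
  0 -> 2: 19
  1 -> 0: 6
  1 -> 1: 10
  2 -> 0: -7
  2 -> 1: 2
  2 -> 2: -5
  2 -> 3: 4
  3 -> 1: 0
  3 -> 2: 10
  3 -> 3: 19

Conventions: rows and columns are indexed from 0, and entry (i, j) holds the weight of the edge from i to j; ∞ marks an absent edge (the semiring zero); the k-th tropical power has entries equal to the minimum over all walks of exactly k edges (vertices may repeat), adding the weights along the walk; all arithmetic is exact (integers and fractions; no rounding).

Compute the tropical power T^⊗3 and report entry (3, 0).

T^⊗2:
  [12, 21, 14, 23]
  [16, 20, 25, ∞]
  [-12, -3, -10, -1]
  [3, 10, 5, 14]
T^⊗3:
  [7, 16, 9, 18]
  [18, 27, 20, 29]
  [-17, -8, -15, -6]
  [-2, 7, 0, 9]
Key observation: the optimum is the walk 3->2->2->0, with weight 10 + (-5) + (-7) = -2.
Optimal value attained by: walk 3->2->2->0.
Answer: (T^⊗3)[3][0] = -2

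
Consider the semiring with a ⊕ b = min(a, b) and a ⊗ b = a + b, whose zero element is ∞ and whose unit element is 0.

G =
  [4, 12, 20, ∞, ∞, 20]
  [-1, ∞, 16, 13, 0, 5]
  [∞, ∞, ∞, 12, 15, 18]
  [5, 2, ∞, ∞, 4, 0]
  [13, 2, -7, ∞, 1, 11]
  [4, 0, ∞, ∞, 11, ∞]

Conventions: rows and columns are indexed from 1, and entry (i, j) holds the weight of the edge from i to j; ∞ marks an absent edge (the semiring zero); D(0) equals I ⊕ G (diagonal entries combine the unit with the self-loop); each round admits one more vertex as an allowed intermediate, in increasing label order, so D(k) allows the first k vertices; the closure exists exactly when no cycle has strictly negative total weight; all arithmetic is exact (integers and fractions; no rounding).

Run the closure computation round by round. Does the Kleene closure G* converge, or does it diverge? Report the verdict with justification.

D(0):
  [0, 12, 20, ∞, ∞, 20]
  [-1, 0, 16, 13, 0, 5]
  [∞, ∞, 0, 12, 15, 18]
  [5, 2, ∞, 0, 4, 0]
  [13, 2, -7, ∞, 0, 11]
  [4, 0, ∞, ∞, 11, 0]
D(1):
  [0, 12, 20, ∞, ∞, 20]
  [-1, 0, 16, 13, 0, 5]
  [∞, ∞, 0, 12, 15, 18]
  [5, 2, 25, 0, 4, 0]
  [13, 2, -7, ∞, 0, 11]
  [4, 0, 24, ∞, 11, 0]
D(2):
  [0, 12, 20, 25, 12, 17]
  [-1, 0, 16, 13, 0, 5]
  [∞, ∞, 0, 12, 15, 18]
  [1, 2, 18, 0, 2, 0]
  [1, 2, -7, 15, 0, 7]
  [-1, 0, 16, 13, 0, 0]
D(3):
  [0, 12, 20, 25, 12, 17]
  [-1, 0, 16, 13, 0, 5]
  [∞, ∞, 0, 12, 15, 18]
  [1, 2, 18, 0, 2, 0]
  [1, 2, -7, 5, 0, 7]
  [-1, 0, 16, 13, 0, 0]
D(4):
  [0, 12, 20, 25, 12, 17]
  [-1, 0, 16, 13, 0, 5]
  [13, 14, 0, 12, 14, 12]
  [1, 2, 18, 0, 2, 0]
  [1, 2, -7, 5, 0, 5]
  [-1, 0, 16, 13, 0, 0]
D(5):
  [0, 12, 5, 17, 12, 17]
  [-1, 0, -7, 5, 0, 5]
  [13, 14, 0, 12, 14, 12]
  [1, 2, -5, 0, 2, 0]
  [1, 2, -7, 5, 0, 5]
  [-1, 0, -7, 5, 0, 0]
D(6):
  [0, 12, 5, 17, 12, 17]
  [-1, 0, -7, 5, 0, 5]
  [11, 12, 0, 12, 12, 12]
  [-1, 0, -7, 0, 0, 0]
  [1, 2, -7, 5, 0, 5]
  [-1, 0, -7, 5, 0, 0]
Key observation: every diagonal entry stays at the unit through all rounds, so no improving cycle exists.
Answer: CONVERGES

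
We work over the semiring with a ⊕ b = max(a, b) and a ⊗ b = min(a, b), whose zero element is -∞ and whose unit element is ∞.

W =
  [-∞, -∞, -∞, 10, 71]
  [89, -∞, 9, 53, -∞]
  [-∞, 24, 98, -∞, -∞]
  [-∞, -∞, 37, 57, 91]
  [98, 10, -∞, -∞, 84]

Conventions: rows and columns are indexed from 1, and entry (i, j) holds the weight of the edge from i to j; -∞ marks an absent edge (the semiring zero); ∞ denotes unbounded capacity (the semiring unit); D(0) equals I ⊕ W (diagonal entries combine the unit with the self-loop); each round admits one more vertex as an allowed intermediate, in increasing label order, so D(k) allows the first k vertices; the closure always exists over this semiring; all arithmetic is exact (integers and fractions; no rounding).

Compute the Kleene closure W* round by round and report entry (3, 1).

D(0):
  [∞, -∞, -∞, 10, 71]
  [89, ∞, 9, 53, -∞]
  [-∞, 24, ∞, -∞, -∞]
  [-∞, -∞, 37, ∞, 91]
  [98, 10, -∞, -∞, ∞]
D(1):
  [∞, -∞, -∞, 10, 71]
  [89, ∞, 9, 53, 71]
  [-∞, 24, ∞, -∞, -∞]
  [-∞, -∞, 37, ∞, 91]
  [98, 10, -∞, 10, ∞]
D(2):
  [∞, -∞, -∞, 10, 71]
  [89, ∞, 9, 53, 71]
  [24, 24, ∞, 24, 24]
  [-∞, -∞, 37, ∞, 91]
  [98, 10, 9, 10, ∞]
D(3):
  [∞, -∞, -∞, 10, 71]
  [89, ∞, 9, 53, 71]
  [24, 24, ∞, 24, 24]
  [24, 24, 37, ∞, 91]
  [98, 10, 9, 10, ∞]
D(4):
  [∞, 10, 10, 10, 71]
  [89, ∞, 37, 53, 71]
  [24, 24, ∞, 24, 24]
  [24, 24, 37, ∞, 91]
  [98, 10, 10, 10, ∞]
D(5):
  [∞, 10, 10, 10, 71]
  [89, ∞, 37, 53, 71]
  [24, 24, ∞, 24, 24]
  [91, 24, 37, ∞, 91]
  [98, 10, 10, 10, ∞]
Answer: W*[3][1] = 24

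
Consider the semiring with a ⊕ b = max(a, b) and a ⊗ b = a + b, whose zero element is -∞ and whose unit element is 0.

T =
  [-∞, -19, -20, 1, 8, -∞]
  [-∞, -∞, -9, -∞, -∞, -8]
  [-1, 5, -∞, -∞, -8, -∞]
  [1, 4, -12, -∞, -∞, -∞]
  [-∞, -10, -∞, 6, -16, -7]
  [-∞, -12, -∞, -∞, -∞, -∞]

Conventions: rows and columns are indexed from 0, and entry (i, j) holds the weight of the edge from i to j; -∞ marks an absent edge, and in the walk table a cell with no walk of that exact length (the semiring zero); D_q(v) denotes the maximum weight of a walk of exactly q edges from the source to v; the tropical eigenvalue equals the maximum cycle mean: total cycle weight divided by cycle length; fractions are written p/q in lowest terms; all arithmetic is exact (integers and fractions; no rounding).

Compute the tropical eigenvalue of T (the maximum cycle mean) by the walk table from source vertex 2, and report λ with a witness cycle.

q=0: [-∞, -∞, 0, -∞, -∞, -∞]
q=1: [-1, 5, -∞, -∞, -8, -∞]
q=2: [-∞, -18, -4, 0, 7, -3]
q=3: [1, 4, -12, 13, -9, 0]
q=4: [14, 17, 1, 2, 9, -4]
q=5: [3, 6, 8, 15, 22, 9]
q=6: [16, 19, 3, 28, 11, 15]
Optimal cycle mean attained by: cycle 0->4->3->0, total 8 + 6 + 1, length 3.
Answer: λ = 5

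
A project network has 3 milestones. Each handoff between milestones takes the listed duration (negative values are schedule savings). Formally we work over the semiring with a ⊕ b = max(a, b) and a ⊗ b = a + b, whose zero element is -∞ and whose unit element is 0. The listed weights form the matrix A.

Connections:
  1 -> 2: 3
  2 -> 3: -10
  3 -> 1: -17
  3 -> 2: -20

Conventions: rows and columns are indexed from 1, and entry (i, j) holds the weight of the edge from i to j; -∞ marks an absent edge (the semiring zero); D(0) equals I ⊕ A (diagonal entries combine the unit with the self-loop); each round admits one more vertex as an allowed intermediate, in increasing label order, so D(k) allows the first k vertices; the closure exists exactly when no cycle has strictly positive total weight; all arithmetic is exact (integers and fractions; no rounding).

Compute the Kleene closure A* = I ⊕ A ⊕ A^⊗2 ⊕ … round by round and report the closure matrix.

D(0):
  [0, 3, -∞]
  [-∞, 0, -10]
  [-17, -20, 0]
D(1):
  [0, 3, -∞]
  [-∞, 0, -10]
  [-17, -14, 0]
D(2):
  [0, 3, -7]
  [-∞, 0, -10]
  [-17, -14, 0]
D(3):
  [0, 3, -7]
  [-27, 0, -10]
  [-17, -14, 0]
Answer: A* = [[0, 3, -7], [-27, 0, -10], [-17, -14, 0]]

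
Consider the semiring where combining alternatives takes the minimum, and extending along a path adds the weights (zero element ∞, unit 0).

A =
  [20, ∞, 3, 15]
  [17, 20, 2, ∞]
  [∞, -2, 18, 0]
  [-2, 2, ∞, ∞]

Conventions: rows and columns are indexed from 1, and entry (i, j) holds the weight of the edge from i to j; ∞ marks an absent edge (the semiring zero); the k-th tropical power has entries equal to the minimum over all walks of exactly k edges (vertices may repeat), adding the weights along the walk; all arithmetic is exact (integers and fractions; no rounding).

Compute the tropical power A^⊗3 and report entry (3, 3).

A^⊗2:
  [13, 1, 21, 3]
  [37, 0, 20, 2]
  [-2, 2, 0, 18]
  [18, 22, 1, 13]
A^⊗3:
  [1, 5, 3, 21]
  [0, 4, 2, 20]
  [16, -2, 1, 0]
  [11, -1, 19, 1]
Key observation: the optimum is the walk 3->4->1->3, with weight 0 + (-2) + 3 = 1.
Optimal value attained by: walk 3->4->1->3.
Answer: (A^⊗3)[3][3] = 1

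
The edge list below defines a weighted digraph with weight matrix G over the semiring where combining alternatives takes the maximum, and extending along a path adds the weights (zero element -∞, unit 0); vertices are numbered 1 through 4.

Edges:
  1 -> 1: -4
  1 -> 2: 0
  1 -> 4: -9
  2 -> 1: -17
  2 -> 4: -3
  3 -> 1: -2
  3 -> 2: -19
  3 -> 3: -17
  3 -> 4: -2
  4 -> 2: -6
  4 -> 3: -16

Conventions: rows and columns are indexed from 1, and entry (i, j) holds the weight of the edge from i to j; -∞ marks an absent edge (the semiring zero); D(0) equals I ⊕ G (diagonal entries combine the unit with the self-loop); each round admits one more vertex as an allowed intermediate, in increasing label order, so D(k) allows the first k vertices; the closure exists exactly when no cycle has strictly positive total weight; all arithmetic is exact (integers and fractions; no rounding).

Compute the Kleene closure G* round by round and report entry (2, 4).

D(0):
  [0, 0, -∞, -9]
  [-17, 0, -∞, -3]
  [-2, -19, 0, -2]
  [-∞, -6, -16, 0]
D(1):
  [0, 0, -∞, -9]
  [-17, 0, -∞, -3]
  [-2, -2, 0, -2]
  [-∞, -6, -16, 0]
D(2):
  [0, 0, -∞, -3]
  [-17, 0, -∞, -3]
  [-2, -2, 0, -2]
  [-23, -6, -16, 0]
D(3):
  [0, 0, -∞, -3]
  [-17, 0, -∞, -3]
  [-2, -2, 0, -2]
  [-18, -6, -16, 0]
D(4):
  [0, 0, -19, -3]
  [-17, 0, -19, -3]
  [-2, -2, 0, -2]
  [-18, -6, -16, 0]
Answer: G*[2][4] = -3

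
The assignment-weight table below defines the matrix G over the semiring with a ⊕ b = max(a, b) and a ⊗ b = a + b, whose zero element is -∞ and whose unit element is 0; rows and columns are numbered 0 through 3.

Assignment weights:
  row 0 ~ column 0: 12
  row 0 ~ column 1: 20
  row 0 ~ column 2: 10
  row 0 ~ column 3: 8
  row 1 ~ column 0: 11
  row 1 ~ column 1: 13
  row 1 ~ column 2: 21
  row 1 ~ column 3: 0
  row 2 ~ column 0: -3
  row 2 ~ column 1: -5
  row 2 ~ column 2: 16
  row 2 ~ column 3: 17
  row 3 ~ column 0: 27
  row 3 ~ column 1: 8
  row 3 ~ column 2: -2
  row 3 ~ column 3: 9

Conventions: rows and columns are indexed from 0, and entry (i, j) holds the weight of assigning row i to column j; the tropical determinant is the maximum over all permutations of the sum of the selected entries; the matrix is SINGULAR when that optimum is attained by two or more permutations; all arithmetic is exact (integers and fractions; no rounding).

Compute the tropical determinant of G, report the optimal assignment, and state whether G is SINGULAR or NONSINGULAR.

σ = (0, 1, 2, 3): 12 + 13 + 16 + 9 = 50
σ = (0, 1, 3, 2): 12 + 13 + 17 + (-2) = 40
σ = (0, 2, 1, 3): 12 + 21 + (-5) + 9 = 37
σ = (0, 2, 3, 1): 12 + 21 + 17 + 8 = 58
σ = (0, 3, 1, 2): 12 + 0 + (-5) + (-2) = 5
σ = (0, 3, 2, 1): 12 + 0 + 16 + 8 = 36
σ = (1, 0, 2, 3): 20 + 11 + 16 + 9 = 56
σ = (1, 0, 3, 2): 20 + 11 + 17 + (-2) = 46
σ = (1, 2, 0, 3): 20 + 21 + (-3) + 9 = 47
σ = (1, 2, 3, 0): 20 + 21 + 17 + 27 = 85
σ = (1, 3, 0, 2): 20 + 0 + (-3) + (-2) = 15
σ = (1, 3, 2, 0): 20 + 0 + 16 + 27 = 63
σ = (2, 0, 1, 3): 10 + 11 + (-5) + 9 = 25
σ = (2, 0, 3, 1): 10 + 11 + 17 + 8 = 46
σ = (2, 1, 0, 3): 10 + 13 + (-3) + 9 = 29
σ = (2, 1, 3, 0): 10 + 13 + 17 + 27 = 67
σ = (2, 3, 0, 1): 10 + 0 + (-3) + 8 = 15
σ = (2, 3, 1, 0): 10 + 0 + (-5) + 27 = 32
σ = (3, 0, 1, 2): 8 + 11 + (-5) + (-2) = 12
σ = (3, 0, 2, 1): 8 + 11 + 16 + 8 = 43
σ = (3, 1, 0, 2): 8 + 13 + (-3) + (-2) = 16
σ = (3, 1, 2, 0): 8 + 13 + 16 + 27 = 64
σ = (3, 2, 0, 1): 8 + 21 + (-3) + 8 = 34
σ = (3, 2, 1, 0): 8 + 21 + (-5) + 27 = 51
Optimal value attained by: σ = (1, 2, 3, 0).
Answer: det⊕(G) = 85; verdict: NONSINGULAR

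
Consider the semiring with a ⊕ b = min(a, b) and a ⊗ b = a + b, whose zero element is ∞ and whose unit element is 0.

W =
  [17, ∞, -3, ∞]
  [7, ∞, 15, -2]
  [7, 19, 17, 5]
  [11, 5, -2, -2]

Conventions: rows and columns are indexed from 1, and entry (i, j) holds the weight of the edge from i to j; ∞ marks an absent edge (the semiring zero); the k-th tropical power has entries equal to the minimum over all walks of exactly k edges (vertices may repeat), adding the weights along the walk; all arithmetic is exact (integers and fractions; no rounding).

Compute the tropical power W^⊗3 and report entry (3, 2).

W^⊗2:
  [4, 16, 14, 2]
  [9, 3, -4, -4]
  [16, 10, 3, 3]
  [5, 3, -4, -4]
W^⊗3:
  [13, 7, 0, 0]
  [3, 1, -6, -6]
  [10, 8, 1, 1]
  [3, 1, -6, -6]
Key observation: the optimum is the walk 3->4->4->2, with weight 5 + (-2) + 5 = 8.
Optimal value attained by: walk 3->4->4->2.
Answer: (W^⊗3)[3][2] = 8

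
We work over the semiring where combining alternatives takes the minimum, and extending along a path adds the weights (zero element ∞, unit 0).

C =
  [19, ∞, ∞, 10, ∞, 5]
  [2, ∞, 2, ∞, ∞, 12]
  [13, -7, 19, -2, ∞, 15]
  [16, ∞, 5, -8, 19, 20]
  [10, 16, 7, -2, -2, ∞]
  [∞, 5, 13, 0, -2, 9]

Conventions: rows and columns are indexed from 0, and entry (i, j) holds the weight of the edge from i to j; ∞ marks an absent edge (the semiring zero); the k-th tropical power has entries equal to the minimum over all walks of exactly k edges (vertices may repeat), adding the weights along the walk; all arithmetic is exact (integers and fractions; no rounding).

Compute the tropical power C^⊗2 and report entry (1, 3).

C^⊗2:
  [26, 10, 15, 2, 3, 14]
  [15, -5, 21, 0, 10, 7]
  [-5, 12, -5, -10, 13, 5]
  [8, -2, -3, -16, 11, 12]
  [8, 0, 3, -10, -4, 15]
  [7, 6, 5, -8, -4, 17]
Key observation: the optimum is the walk 1->2->3, with weight 2 + (-2) = 0.
Optimal value attained by: walk 1->2->3.
Answer: (C^⊗2)[1][3] = 0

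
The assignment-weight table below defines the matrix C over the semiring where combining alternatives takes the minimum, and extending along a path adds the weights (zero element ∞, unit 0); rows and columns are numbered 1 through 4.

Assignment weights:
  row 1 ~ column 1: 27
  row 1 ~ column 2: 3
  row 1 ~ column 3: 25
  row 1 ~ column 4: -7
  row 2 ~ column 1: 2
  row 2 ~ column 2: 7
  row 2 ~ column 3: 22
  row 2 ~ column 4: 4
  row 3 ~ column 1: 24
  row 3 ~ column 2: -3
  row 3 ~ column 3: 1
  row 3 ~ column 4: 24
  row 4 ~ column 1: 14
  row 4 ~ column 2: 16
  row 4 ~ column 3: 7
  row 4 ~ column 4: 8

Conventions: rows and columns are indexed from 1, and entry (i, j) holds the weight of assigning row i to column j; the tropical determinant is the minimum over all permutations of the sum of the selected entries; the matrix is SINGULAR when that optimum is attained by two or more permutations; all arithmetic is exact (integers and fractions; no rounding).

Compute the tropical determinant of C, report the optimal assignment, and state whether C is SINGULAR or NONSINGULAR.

σ = (1, 2, 3, 4): 27 + 7 + 1 + 8 = 43
σ = (1, 2, 4, 3): 27 + 7 + 24 + 7 = 65
σ = (1, 3, 2, 4): 27 + 22 + (-3) + 8 = 54
σ = (1, 3, 4, 2): 27 + 22 + 24 + 16 = 89
σ = (1, 4, 2, 3): 27 + 4 + (-3) + 7 = 35
σ = (1, 4, 3, 2): 27 + 4 + 1 + 16 = 48
σ = (2, 1, 3, 4): 3 + 2 + 1 + 8 = 14
σ = (2, 1, 4, 3): 3 + 2 + 24 + 7 = 36
σ = (2, 3, 1, 4): 3 + 22 + 24 + 8 = 57
σ = (2, 3, 4, 1): 3 + 22 + 24 + 14 = 63
σ = (2, 4, 1, 3): 3 + 4 + 24 + 7 = 38
σ = (2, 4, 3, 1): 3 + 4 + 1 + 14 = 22
σ = (3, 1, 2, 4): 25 + 2 + (-3) + 8 = 32
σ = (3, 1, 4, 2): 25 + 2 + 24 + 16 = 67
σ = (3, 2, 1, 4): 25 + 7 + 24 + 8 = 64
σ = (3, 2, 4, 1): 25 + 7 + 24 + 14 = 70
σ = (3, 4, 1, 2): 25 + 4 + 24 + 16 = 69
σ = (3, 4, 2, 1): 25 + 4 + (-3) + 14 = 40
σ = (4, 1, 2, 3): (-7) + 2 + (-3) + 7 = -1
σ = (4, 1, 3, 2): (-7) + 2 + 1 + 16 = 12
σ = (4, 2, 1, 3): (-7) + 7 + 24 + 7 = 31
σ = (4, 2, 3, 1): (-7) + 7 + 1 + 14 = 15
σ = (4, 3, 1, 2): (-7) + 22 + 24 + 16 = 55
σ = (4, 3, 2, 1): (-7) + 22 + (-3) + 14 = 26
Optimal value attained by: σ = (4, 1, 2, 3).
Answer: det⊕(C) = -1; verdict: NONSINGULAR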